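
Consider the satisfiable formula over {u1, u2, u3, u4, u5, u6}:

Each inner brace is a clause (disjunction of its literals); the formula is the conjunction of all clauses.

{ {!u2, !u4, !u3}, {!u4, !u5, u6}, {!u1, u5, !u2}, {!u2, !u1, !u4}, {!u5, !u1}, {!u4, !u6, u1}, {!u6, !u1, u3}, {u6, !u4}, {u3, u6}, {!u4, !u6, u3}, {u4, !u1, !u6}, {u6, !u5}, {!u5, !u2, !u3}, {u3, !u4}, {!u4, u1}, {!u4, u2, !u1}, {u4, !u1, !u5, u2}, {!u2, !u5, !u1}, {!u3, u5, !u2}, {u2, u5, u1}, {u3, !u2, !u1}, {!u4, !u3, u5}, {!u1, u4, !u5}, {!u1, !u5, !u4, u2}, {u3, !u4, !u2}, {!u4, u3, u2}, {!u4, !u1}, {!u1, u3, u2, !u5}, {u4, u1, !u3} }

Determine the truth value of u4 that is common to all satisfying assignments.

Suppose u4 = true.
The clause (u6) is unit, so u6 = true.
The clause (u1) is unit, so u1 = true.
But (!u1) is also a unit clause — contradiction.
So every satisfying assignment has u4 = False.

False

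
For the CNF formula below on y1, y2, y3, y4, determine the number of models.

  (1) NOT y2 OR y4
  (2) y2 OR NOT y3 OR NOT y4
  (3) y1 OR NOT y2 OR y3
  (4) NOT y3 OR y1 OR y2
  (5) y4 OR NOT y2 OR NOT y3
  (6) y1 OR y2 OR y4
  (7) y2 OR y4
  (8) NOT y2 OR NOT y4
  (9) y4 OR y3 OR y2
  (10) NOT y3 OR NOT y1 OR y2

There are 2^4 = 16 truth assignments over (y1, y2, y3, y4).
Check each against the 10 clauses (columns in the order y1, y2, y3, y4):
  F F F F  ✗ fails (y1 OR y2 OR y4)
  F F F T  ✓ satisfies all
  F F T F  ✗ fails (NOT y3 OR y1 OR y2)
  F F T T  ✗ fails (y2 OR NOT y3 OR NOT y4)
  F T F F  ✗ fails (NOT y2 OR y4)
  F T F T  ✗ fails (y1 OR NOT y2 OR y3)
  F T T F  ✗ fails (NOT y2 OR y4)
  F T T T  ✗ fails (NOT y2 OR NOT y4)
  T F F F  ✗ fails (y2 OR y4)
  T F F T  ✓ satisfies all
  T F T F  ✗ fails (y2 OR y4)
  T F T T  ✗ fails (y2 OR NOT y3 OR NOT y4)
  T T F F  ✗ fails (NOT y2 OR y4)
  T T F T  ✗ fails (NOT y2 OR NOT y4)
  T T T F  ✗ fails (NOT y2 OR y4)
  T T T T  ✗ fails (NOT y2 OR NOT y4)
2 of the 16 rows are models.

2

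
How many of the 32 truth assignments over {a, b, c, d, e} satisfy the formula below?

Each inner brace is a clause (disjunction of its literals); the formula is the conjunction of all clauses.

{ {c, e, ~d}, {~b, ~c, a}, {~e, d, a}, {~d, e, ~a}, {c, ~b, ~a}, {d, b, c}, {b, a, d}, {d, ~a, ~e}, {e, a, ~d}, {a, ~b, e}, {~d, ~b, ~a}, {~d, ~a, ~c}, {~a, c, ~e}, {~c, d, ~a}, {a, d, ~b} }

There are 2^5 = 32 truth assignments over (a, b, c, d, e).
Split on d. With d = 1, the clauses containing d are satisfied and ~d drops from the rest; 3 of the 2^4 = 16 assignments to the other variables satisfy what remains.
With d = 0, by the same count on the reduced clause set, 0 assignments work.
(One model: a=F, b=F, c=F, d=T, e=T.)
Total: 3 + 0 = 3.

3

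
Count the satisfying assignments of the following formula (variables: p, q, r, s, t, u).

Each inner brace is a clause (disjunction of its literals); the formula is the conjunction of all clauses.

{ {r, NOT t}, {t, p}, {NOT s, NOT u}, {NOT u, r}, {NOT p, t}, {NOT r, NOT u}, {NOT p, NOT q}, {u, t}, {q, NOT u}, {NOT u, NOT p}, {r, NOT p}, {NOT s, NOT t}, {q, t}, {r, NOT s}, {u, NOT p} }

2

There are 2^6 = 64 truth assignments over (p, q, r, s, t, u).
Split on u. With u = true, the clauses containing u are satisfied and NOT u drops from the rest; 0 of the 2^5 = 32 assignments to the other variables satisfy what remains.
With u = false, by the same count on the reduced clause set, 2 assignments work.
(One model: p=F, q=F, r=T, s=F, t=T, u=F.)
Total: 0 + 2 = 2.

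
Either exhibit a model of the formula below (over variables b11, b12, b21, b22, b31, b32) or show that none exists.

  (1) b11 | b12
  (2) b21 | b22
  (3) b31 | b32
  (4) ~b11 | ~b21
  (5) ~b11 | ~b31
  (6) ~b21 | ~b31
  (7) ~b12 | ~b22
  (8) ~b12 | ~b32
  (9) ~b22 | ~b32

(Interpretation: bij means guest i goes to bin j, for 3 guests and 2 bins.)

Branch on b11: set b11 = 1.
From the singleton clause (~b21), b21 = 0.
From the singleton clause (b22), b22 = 1.
From the singleton clause (~b31), b31 = 0.
From the singleton clause (b32), b32 = 1.
Now (~b32) is unsatisfied and unit — conflict.
Undo b11 and try b11 = 0.
From the singleton clause (b12), b12 = 1.
From the singleton clause (~b22), b22 = 0.
From the singleton clause (b21), b21 = 1.
From the singleton clause (~b31), b31 = 0.
From the singleton clause (b32), b32 = 1.
Now (~b32) is unsatisfied and unit — conflict.
Both values of b11 lead to a conflict.

UNSATISFIABLE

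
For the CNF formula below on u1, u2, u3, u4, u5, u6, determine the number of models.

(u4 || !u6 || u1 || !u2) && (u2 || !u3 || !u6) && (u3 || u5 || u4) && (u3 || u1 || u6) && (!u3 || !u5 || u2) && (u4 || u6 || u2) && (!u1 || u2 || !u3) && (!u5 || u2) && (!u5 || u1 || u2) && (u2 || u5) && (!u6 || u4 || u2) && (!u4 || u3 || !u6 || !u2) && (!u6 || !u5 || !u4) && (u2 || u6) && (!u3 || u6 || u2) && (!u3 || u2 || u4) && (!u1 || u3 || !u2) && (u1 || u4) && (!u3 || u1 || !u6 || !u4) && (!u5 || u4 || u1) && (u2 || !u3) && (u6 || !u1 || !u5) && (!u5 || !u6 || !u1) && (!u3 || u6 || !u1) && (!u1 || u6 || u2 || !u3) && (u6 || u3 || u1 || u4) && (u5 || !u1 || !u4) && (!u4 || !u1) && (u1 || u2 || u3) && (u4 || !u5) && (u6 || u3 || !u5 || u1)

3

There are 2^6 = 64 truth assignments over (u1, u2, u3, u4, u5, u6).
Split on u5. With u5 = true, the clauses containing u5 are satisfied and !u5 drops from the rest; 1 of the 2^5 = 32 assignments to the other variables satisfy what remains.
With u5 = false, by the same count on the reduced clause set, 2 assignments work.
Total: 1 + 2 = 3.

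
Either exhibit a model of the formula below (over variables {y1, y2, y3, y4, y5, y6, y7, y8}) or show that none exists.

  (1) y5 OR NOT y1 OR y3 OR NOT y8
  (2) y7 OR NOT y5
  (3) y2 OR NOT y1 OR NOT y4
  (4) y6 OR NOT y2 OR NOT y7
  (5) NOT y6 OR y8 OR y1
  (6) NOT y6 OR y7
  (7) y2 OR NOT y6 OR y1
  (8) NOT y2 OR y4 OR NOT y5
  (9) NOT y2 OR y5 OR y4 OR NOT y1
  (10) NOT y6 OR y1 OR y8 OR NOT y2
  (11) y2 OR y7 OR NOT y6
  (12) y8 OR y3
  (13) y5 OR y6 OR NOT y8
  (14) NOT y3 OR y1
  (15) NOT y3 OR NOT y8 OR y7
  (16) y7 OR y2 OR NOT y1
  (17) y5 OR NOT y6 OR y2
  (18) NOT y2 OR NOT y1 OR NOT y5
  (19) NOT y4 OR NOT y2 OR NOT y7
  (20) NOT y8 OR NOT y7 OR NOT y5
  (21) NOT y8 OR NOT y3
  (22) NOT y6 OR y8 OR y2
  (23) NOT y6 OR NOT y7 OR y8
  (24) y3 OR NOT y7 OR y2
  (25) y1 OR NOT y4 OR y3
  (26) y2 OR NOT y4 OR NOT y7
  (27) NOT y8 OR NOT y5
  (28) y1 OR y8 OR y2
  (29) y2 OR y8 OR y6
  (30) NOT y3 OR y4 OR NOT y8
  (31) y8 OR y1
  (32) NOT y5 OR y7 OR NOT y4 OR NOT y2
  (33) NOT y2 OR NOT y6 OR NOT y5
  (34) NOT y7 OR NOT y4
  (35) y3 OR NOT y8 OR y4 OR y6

y1: false, y2: true, y3: false, y4: false, y5: false, y6: true, y7: true, y8: true

Try y7 = true.
From the singleton clause (NOT y4), y4 = false.
Try y6 = true.
From the singleton clause (y8), y8 = true.
From the singleton clause (NOT y5), y5 = false.
From the singleton clause (y2), y2 = true.
From the singleton clause (NOT y1), y1 = false.
From the singleton clause (NOT y3), y3 = false.
Every clause now holds.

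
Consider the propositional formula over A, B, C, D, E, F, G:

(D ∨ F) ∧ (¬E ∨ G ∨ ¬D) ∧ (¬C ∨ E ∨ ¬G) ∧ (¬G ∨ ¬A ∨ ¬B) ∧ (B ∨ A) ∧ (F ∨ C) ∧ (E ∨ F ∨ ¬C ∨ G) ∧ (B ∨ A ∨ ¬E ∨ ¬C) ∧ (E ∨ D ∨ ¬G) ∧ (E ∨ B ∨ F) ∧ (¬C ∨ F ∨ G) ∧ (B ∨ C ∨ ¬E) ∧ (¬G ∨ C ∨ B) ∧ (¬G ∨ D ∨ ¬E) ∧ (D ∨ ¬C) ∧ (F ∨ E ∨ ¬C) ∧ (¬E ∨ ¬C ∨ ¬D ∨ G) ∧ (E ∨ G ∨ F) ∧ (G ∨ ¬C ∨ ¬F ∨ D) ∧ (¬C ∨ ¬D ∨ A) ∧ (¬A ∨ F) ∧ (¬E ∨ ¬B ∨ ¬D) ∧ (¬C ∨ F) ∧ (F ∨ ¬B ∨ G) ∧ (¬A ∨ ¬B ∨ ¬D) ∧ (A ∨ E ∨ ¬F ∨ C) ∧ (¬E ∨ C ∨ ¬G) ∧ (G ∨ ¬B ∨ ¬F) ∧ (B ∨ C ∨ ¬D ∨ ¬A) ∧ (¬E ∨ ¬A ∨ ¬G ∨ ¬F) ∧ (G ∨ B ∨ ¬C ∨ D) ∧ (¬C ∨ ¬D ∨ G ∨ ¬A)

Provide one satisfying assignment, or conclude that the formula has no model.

Try D = False.
(F) alone gives F = True.
(¬C) alone gives C = False.
Try B = False.
(A) alone gives A = True.
(¬E) alone gives E = False.
(¬G) alone gives G = False.
All clauses are satisfied.

A: True,  B: False,  C: False,  D: False,  E: False,  F: True,  G: False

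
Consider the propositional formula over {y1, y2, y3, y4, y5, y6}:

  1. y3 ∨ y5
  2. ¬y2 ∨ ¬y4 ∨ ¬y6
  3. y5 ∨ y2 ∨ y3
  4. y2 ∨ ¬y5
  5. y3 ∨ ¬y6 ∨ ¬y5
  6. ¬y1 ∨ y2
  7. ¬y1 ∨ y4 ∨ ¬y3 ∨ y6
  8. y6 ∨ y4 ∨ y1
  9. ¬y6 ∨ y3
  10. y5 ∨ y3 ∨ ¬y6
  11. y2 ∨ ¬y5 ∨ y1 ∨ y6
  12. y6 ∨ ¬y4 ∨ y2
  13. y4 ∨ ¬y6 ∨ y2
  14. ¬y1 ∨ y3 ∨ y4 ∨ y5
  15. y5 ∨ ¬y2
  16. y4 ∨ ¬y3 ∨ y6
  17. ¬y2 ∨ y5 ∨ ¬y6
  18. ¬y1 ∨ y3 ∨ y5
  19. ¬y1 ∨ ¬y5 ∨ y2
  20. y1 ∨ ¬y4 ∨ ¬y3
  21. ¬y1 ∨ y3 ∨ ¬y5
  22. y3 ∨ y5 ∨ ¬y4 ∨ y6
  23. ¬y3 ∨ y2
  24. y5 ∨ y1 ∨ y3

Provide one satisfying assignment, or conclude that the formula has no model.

y1=False,  y2=True,  y3=False,  y4=True,  y5=True,  y6=False

Suppose y3 = False.
(y5) alone gives y5 = True.
(y2) alone gives y2 = True.
(¬y6) alone gives y6 = False.
(¬y1) alone gives y1 = False.
(y4) alone gives y4 = True.
This assignment satisfies each clause.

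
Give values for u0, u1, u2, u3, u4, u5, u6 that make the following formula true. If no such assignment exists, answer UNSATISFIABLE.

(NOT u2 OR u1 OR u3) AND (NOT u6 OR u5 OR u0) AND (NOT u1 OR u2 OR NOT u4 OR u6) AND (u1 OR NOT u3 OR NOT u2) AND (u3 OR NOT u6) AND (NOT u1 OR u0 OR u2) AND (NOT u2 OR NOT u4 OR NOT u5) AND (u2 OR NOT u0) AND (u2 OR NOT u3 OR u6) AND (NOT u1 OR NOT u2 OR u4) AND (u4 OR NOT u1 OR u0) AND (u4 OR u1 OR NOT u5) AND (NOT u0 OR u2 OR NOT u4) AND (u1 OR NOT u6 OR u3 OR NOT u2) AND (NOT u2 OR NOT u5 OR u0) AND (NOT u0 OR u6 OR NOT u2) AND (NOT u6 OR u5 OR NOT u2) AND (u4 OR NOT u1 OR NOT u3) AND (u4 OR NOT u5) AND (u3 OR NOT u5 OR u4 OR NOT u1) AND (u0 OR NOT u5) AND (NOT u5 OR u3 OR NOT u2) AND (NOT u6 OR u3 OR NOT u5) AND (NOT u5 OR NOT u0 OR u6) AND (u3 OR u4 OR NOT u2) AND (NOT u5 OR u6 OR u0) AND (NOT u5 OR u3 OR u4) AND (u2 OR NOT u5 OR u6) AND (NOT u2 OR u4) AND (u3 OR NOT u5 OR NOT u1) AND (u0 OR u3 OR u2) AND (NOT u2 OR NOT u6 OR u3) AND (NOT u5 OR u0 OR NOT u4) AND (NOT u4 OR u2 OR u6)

u0: false; u1: true; u2: true; u3: false; u4: true; u5: false; u6: false

Try u3 = false.
(NOT u6) alone gives u6 = false.
Try u2 = true.
(u1) alone gives u1 = true.
(u4) alone gives u4 = true.
(NOT u5) alone gives u5 = false.
(NOT u0) alone gives u0 = false.
Every clause now holds.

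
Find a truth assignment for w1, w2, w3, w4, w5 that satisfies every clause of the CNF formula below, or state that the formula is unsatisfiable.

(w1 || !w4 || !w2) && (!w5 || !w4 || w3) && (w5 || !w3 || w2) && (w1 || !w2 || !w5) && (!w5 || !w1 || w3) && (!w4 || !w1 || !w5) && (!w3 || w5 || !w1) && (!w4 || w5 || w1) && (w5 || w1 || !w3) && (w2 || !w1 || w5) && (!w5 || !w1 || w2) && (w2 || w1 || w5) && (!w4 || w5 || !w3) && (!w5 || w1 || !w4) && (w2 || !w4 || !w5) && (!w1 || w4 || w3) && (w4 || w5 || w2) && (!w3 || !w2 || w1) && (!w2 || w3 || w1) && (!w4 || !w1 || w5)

w1=true,  w2=true,  w3=true,  w4=false,  w5=true

Branch on w1: set w1 = true.
Branch on w5: set w5 = true.
From the singleton clause (w3), w3 = true.
From the singleton clause (!w4), w4 = false.
From the singleton clause (w2), w2 = true.
Every clause now holds.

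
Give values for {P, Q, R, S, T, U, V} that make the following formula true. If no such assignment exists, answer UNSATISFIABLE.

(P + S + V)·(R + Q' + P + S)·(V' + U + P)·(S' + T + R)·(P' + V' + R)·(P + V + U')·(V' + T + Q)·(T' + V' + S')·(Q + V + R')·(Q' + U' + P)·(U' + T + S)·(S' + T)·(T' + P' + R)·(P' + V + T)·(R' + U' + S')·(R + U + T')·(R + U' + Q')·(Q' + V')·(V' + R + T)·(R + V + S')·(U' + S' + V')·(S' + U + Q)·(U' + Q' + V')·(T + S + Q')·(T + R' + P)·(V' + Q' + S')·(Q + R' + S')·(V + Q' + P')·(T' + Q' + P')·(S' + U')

P=1,  Q=0,  R=1,  S=0,  T=1,  U=1,  V=1

Suppose S = 0.
Suppose P = 1.
Suppose V = 1.
(R) alone gives R = 1.
(Q') alone gives Q = 0.
(T) alone gives T = 1.
All clauses hold; U can take either value.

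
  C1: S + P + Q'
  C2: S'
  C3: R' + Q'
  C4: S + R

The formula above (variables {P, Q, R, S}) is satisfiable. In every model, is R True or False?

True

Suppose R = 0.
(S') alone gives S = 0.
That conflicts with the unit clause (S).
So every satisfying assignment has R = True.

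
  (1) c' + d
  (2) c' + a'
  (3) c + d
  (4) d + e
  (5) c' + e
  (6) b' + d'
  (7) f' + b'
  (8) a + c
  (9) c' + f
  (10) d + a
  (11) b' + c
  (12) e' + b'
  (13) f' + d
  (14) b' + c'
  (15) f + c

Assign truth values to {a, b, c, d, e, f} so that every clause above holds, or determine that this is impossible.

Suppose c = 0.
From the singleton clause (d), d = 1.
From the singleton clause (b'), b = 0.
From the singleton clause (a), a = 1.
From the singleton clause (f), f = 1.
All clauses hold; e can take either value.

a=1, b=0, c=0, d=1, e=0, f=1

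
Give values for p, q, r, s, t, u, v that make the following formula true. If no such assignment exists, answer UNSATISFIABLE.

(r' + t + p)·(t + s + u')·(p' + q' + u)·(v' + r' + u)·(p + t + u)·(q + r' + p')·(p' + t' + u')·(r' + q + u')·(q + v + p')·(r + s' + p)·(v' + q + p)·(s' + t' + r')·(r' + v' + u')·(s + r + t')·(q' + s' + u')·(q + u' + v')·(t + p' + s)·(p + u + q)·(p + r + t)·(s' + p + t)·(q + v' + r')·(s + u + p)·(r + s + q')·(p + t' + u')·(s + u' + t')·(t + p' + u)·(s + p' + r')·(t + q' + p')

Branch on r: set r = 0.
Branch on s: set s = 1.
Unit clause (p) forces p = 1.
Branch on q: set q = 0.
Unit clause (v) forces v = 1.
Unit clause (u') forces u = 0.
Unit clause (t) forces t = 1.
This assignment satisfies each clause.

p ↦ 1, q ↦ 0, r ↦ 0, s ↦ 1, t ↦ 1, u ↦ 0, v ↦ 1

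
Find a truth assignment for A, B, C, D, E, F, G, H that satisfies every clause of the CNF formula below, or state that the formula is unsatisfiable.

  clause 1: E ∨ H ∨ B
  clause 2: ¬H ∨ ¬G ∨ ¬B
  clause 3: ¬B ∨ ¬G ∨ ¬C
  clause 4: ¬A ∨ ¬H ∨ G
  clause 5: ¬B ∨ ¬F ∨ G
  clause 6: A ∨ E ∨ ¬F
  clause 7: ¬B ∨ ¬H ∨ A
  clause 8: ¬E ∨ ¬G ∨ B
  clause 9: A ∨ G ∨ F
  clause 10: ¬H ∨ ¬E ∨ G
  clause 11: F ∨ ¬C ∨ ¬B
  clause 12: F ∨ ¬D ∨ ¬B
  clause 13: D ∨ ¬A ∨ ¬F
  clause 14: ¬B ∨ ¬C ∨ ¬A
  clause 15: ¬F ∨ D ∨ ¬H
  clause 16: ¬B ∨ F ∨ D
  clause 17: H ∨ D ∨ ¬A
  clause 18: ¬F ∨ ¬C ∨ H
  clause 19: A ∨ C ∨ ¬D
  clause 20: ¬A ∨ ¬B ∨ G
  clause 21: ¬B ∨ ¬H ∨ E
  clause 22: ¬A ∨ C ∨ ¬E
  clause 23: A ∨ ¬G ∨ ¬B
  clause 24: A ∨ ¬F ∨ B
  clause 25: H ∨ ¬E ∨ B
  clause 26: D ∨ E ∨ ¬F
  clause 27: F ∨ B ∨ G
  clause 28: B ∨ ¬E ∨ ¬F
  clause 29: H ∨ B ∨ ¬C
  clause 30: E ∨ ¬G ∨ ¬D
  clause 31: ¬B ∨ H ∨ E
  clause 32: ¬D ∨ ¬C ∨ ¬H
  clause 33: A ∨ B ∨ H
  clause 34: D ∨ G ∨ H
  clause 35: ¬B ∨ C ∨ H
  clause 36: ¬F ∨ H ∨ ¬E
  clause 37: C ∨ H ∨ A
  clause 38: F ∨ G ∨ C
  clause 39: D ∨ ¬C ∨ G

A=True,  B=False,  C=False,  D=False,  E=False,  F=False,  G=True,  H=True

Case E = False:
Case H = True:
(¬B) alone gives B = False.
Case A = True:
(G) alone gives G = True.
(¬D) alone gives D = False.
(¬F) alone gives F = False.
Every clause is now satisfied; C is unconstrained.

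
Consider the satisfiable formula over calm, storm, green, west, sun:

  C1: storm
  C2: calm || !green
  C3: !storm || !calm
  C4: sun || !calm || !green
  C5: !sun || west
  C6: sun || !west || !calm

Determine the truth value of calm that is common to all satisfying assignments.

Suppose calm = true.
Unit clause (storm) forces storm = true.
That conflicts with the unit clause (!storm).
So every satisfying assignment has calm = False.

False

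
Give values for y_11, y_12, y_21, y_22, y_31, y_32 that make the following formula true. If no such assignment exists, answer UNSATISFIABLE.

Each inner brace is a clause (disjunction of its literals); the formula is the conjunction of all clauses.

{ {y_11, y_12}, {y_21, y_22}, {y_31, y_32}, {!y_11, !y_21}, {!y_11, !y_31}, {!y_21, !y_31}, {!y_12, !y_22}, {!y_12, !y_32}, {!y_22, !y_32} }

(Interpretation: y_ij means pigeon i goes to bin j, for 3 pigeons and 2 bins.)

Try y_11 = true.
(!y_21) alone gives y_21 = false.
(y_22) alone gives y_22 = true.
(!y_31) alone gives y_31 = false.
(y_32) alone gives y_32 = true.
But (!y_32) is also a unit clause — contradiction.
Backtrack on y_11: now try y_11 = false.
(y_12) alone gives y_12 = true.
(!y_22) alone gives y_22 = false.
(y_21) alone gives y_21 = true.
(!y_31) alone gives y_31 = false.
(y_32) alone gives y_32 = true.
But (!y_32) is also a unit clause — contradiction.
Neither y_11 = true nor y_11 = false works.

UNSATISFIABLE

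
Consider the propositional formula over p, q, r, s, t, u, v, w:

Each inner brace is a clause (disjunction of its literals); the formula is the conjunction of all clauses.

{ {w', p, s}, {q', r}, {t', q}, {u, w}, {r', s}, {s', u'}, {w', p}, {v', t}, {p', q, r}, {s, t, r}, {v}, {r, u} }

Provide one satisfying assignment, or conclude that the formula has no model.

The clause (v) is unit, so v = 1.
The clause (t) is unit, so t = 1.
The clause (q) is unit, so q = 1.
The clause (r) is unit, so r = 1.
The clause (s) is unit, so s = 1.
The clause (u') is unit, so u = 0.
The clause (w) is unit, so w = 1.
The clause (p) is unit, so p = 1.
All clauses are satisfied.

p ↦ 1; q ↦ 1; r ↦ 1; s ↦ 1; t ↦ 1; u ↦ 0; v ↦ 1; w ↦ 1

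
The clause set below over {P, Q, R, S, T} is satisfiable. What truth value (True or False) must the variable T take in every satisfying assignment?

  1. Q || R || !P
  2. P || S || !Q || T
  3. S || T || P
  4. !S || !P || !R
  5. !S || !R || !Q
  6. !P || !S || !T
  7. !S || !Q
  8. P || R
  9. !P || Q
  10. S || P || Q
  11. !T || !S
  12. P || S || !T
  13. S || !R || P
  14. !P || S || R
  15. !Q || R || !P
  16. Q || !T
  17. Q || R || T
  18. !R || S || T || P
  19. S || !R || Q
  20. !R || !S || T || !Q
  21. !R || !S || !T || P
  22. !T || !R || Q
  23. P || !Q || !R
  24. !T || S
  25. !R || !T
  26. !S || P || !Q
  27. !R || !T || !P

Suppose T = true.
From the singleton clause (!S), S = false.
That conflicts with the unit clause (S).
So every satisfying assignment has T = False.

False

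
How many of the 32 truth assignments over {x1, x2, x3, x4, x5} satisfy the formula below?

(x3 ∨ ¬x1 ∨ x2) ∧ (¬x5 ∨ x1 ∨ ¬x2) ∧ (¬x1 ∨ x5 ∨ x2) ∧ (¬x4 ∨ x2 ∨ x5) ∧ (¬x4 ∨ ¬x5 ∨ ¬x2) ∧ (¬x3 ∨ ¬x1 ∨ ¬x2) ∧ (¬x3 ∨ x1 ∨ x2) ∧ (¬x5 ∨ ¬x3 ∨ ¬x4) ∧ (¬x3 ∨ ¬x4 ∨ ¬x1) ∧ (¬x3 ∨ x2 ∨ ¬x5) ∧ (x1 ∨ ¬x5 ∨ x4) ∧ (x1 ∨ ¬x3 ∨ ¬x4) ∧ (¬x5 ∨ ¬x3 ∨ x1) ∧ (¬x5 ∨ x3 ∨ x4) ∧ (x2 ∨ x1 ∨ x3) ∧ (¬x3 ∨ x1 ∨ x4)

4

There are 2^5 = 32 truth assignments over (x1, x2, x3, x4, x5).
Split on x1. With x1 = True, the clauses containing x1 are satisfied and ¬x1 drops from the rest; 2 of the 2^4 = 16 assignments to the other variables satisfy what remains.
With x1 = False, by the same count on the reduced clause set, 2 assignments work.
Total: 2 + 2 = 4.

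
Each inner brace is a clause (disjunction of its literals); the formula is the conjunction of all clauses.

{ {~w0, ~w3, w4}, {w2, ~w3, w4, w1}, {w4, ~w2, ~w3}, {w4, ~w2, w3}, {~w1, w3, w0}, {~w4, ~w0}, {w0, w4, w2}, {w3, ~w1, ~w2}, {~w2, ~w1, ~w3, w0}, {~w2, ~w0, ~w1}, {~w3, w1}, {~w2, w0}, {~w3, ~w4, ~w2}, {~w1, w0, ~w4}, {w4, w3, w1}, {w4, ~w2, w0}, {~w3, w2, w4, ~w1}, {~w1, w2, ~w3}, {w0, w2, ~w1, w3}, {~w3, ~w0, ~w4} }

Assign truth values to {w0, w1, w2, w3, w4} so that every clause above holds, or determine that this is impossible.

Branch on w4: set w4 = 1.
From the singleton clause (~w0), w0 = 0.
From the singleton clause (~w2), w2 = 0.
From the singleton clause (~w1), w1 = 0.
From the singleton clause (~w3), w3 = 0.
Every clause now holds.

w0: 0, w1: 0, w2: 0, w3: 0, w4: 1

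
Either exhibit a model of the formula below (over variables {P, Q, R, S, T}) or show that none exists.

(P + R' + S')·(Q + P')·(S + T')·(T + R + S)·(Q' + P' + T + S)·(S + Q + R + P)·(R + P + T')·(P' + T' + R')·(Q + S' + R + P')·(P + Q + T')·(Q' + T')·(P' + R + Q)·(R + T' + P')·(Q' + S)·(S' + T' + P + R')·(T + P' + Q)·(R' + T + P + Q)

Try Q = 1.
Unit clause (T') forces T = 0.
Unit clause (S) forces S = 1.
Try P = 0.
Unit clause (R') forces R = 0.
All clauses are satisfied.

P: 0,  Q: 1,  R: 0,  S: 1,  T: 0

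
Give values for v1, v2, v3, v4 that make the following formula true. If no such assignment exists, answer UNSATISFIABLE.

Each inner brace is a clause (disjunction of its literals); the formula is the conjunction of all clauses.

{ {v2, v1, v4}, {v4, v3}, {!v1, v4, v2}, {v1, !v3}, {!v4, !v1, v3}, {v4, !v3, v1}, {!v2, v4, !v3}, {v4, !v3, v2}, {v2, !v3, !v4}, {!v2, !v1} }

v1 ↦ false,  v2 ↦ true,  v3 ↦ false,  v4 ↦ true

Try v4 = true.
Try v1 = false.
From the singleton clause (!v3), v3 = false.
All clauses hold; v2 can take either value.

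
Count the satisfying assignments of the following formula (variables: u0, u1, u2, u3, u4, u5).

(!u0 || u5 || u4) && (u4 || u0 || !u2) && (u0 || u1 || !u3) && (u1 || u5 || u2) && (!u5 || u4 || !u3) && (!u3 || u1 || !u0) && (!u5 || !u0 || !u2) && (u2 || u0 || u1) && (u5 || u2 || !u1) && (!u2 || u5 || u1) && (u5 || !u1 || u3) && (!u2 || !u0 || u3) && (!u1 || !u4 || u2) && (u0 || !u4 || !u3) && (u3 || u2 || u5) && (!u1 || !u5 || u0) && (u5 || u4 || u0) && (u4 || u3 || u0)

5

There are 2^6 = 64 truth assignments over (u0, u1, u2, u3, u4, u5).
Split on u3. With u3 = true, the clauses containing u3 are satisfied and !u3 drops from the rest; 1 of the 2^5 = 32 assignments to the other variables satisfy what remains.
With u3 = false, by the same count on the reduced clause set, 4 assignments work.
(One model: u0=F, u1=F, u2=T, u3=F, u4=T, u5=T.)
Total: 1 + 4 = 5.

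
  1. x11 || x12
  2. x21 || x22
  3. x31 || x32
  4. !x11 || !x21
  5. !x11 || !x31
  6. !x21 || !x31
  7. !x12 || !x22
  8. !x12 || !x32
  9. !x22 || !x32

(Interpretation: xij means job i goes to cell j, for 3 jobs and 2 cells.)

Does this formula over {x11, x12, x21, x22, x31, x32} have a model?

Suppose x11 = true.
The clause (!x21) is unit, so x21 = false.
The clause (x22) is unit, so x22 = true.
The clause (!x31) is unit, so x31 = false.
The clause (x32) is unit, so x32 = true.
Now (!x32) is unsatisfied and unit — conflict.
Backtrack on x11: now try x11 = false.
The clause (x12) is unit, so x12 = true.
The clause (!x22) is unit, so x22 = false.
The clause (x21) is unit, so x21 = true.
The clause (!x31) is unit, so x31 = false.
The clause (x32) is unit, so x32 = true.
Now (!x32) is unsatisfied and unit — conflict.
Neither x11 = true nor x11 = false works.
No assignment satisfies every clause.

No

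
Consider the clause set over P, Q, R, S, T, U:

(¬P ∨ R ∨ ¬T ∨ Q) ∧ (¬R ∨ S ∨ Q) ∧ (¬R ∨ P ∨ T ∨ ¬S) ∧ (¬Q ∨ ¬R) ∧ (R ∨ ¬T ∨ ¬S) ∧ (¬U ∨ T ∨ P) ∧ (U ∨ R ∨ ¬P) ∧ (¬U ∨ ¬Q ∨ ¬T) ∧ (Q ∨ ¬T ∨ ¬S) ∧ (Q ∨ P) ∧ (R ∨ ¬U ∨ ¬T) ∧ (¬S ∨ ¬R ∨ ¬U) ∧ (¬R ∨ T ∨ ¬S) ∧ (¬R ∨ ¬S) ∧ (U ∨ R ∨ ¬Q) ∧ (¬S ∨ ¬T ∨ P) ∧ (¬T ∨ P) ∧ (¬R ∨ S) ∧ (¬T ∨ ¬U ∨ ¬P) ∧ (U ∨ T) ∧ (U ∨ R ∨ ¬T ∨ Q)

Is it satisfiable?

Branch on Q: set Q = True.
Unit clause (¬R) forces R = False.
Unit clause (U) forces U = True.
Unit clause (¬T) forces T = False.
Unit clause (P) forces P = True.
All clauses hold; S can take either value.
A satisfying assignment: P=True, Q=True, R=False, S=False, T=False, U=True.

Satisfiable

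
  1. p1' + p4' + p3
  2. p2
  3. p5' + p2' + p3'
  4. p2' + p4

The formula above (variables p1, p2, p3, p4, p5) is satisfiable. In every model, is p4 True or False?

True

Suppose p4 = 0.
From the singleton clause (p2), p2 = 1.
But (p2') is also a unit clause — contradiction.
So every satisfying assignment has p4 = True.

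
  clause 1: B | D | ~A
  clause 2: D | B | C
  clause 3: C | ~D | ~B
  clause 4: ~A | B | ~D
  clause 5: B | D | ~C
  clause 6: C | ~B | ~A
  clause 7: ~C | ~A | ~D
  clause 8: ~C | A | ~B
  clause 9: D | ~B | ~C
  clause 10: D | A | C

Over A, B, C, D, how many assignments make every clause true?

There are 2^4 = 16 truth assignments over (A, B, C, D).
Check each against the 10 clauses (columns in the order A, B, C, D):
  F F F F  ✗ fails (D | B | C)
  F F F T  ✓ satisfies all
  F F T F  ✗ fails (B | D | ~C)
  F F T T  ✓ satisfies all
  F T F F  ✗ fails (D | A | C)
  F T F T  ✗ fails (C | ~D | ~B)
  F T T F  ✗ fails (~C | A | ~B)
  F T T T  ✗ fails (~C | A | ~B)
  T F F F  ✗ fails (B | D | ~A)
  T F F T  ✗ fails (~A | B | ~D)
  T F T F  ✗ fails (B | D | ~A)
  T F T T  ✗ fails (~A | B | ~D)
  T T F F  ✗ fails (C | ~B | ~A)
  T T F T  ✗ fails (C | ~D | ~B)
  T T T F  ✗ fails (D | ~B | ~C)
  T T T T  ✗ fails (~C | ~A | ~D)
2 of the 16 rows are models.

2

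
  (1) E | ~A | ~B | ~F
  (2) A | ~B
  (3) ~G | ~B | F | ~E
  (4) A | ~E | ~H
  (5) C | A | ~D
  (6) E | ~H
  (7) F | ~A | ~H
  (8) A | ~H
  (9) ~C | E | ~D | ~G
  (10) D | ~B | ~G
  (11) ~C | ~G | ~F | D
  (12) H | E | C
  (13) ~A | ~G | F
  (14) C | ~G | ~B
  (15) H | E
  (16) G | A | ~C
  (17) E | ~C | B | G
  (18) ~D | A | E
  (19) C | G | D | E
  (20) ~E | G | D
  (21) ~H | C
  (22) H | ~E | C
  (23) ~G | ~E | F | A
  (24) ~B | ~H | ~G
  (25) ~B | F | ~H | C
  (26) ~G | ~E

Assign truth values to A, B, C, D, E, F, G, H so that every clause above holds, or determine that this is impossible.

Case A = 1:
Case E = 1:
Unit clause (~G) forces G = 0.
Unit clause (D) forces D = 1.
Case F = 0:
Unit clause (~H) forces H = 0.
Unit clause (C) forces C = 1.
Every clause is now satisfied; B is unconstrained.

A=1; B=1; C=1; D=1; E=1; F=0; G=0; H=0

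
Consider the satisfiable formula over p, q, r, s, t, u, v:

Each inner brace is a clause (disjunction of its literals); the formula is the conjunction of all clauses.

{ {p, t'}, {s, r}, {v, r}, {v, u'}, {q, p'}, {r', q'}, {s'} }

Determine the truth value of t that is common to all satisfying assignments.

False

Suppose t = 1.
Unit clause (p) forces p = 1.
Unit clause (q) forces q = 1.
Unit clause (r') forces r = 0.
Unit clause (s) forces s = 1.
But (s') is also a unit clause — contradiction.
So every satisfying assignment has t = False.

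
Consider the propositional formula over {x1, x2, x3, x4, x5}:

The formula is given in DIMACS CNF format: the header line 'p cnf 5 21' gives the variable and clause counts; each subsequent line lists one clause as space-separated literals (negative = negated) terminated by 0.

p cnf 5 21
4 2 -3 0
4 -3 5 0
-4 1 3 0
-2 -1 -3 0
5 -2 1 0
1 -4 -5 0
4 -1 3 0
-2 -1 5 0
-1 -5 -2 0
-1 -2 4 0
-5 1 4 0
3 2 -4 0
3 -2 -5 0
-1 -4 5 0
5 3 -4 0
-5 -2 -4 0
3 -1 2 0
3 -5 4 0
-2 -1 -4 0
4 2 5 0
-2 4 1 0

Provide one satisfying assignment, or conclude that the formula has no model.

Suppose x4 = True.
Suppose x1 = True.
(x5) alone gives x5 = True.
(¬x2) alone gives x2 = False.
(x3) alone gives x3 = True.
All clauses are satisfied.

x1 ↦ True,  x2 ↦ False,  x3 ↦ True,  x4 ↦ True,  x5 ↦ True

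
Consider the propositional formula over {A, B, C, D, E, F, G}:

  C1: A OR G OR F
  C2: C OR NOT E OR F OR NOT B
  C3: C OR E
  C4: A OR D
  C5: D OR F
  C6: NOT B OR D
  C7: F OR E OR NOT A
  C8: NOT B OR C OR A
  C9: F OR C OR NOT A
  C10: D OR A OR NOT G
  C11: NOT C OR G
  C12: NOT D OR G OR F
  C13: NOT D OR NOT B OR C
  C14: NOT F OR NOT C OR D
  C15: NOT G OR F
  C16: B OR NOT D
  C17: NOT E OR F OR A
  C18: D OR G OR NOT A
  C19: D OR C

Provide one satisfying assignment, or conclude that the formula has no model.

A: true, B: true, C: true, D: true, E: true, F: true, G: true

Try C = true.
From the singleton clause (G), G = true.
From the singleton clause (F), F = true.
From the singleton clause (D), D = true.
From the singleton clause (B), B = true.
Every clause is now satisfied; A, E are unconstrained.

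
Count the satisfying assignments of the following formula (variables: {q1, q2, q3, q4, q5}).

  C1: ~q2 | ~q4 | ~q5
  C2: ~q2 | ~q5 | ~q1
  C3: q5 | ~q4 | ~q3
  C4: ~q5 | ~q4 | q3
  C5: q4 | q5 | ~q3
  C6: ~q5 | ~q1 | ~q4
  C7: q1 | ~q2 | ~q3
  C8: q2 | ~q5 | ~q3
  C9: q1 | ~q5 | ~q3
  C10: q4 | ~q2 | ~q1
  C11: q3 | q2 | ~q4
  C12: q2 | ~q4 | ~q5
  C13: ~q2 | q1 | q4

There are 2^5 = 32 truth assignments over (q1, q2, q3, q4, q5).
Split on q3. With q3 = 1, the clauses containing q3 are satisfied and ~q3 drops from the rest; 0 of the 2^4 = 16 assignments to the other variables satisfy what remains.
With q3 = 0, by the same count on the reduced clause set, 6 assignments work.
(One model: q1=F, q2=F, q3=F, q4=F, q5=F.)
Total: 0 + 6 = 6.

6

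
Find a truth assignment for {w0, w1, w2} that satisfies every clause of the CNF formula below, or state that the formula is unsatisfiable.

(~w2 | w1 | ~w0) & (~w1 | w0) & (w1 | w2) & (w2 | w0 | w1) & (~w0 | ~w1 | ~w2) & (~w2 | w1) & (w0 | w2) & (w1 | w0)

w0=1; w1=1; w2=0

Branch on w1: set w1 = 1.
From the singleton clause (w0), w0 = 1.
From the singleton clause (~w2), w2 = 0.
All clauses are satisfied.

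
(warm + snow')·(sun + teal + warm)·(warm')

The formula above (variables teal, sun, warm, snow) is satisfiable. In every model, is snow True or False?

False

Suppose snow = 1.
Unit clause (warm) forces warm = 1.
But (warm') is also a unit clause — contradiction.
So every satisfying assignment has snow = False.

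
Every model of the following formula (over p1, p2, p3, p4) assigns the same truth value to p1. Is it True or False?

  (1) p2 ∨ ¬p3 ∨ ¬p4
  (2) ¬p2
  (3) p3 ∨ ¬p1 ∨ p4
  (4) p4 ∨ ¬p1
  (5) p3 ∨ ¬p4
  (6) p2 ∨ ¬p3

False

Suppose p1 = True.
From the singleton clause (¬p2), p2 = False.
From the singleton clause (p4), p4 = True.
From the singleton clause (¬p3), p3 = False.
But (p3) is also a unit clause — contradiction.
So every satisfying assignment has p1 = False.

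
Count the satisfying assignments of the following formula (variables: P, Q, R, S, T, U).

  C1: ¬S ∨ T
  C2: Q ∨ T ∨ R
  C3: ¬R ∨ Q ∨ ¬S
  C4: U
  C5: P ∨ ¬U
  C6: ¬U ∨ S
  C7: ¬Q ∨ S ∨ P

There are 2^6 = 64 truth assignments over (P, Q, R, S, T, U).
Split on T. With T = True, the clauses containing T are satisfied and ¬T drops from the rest; 3 of the 2^5 = 32 assignments to the other variables satisfy what remains.
With T = False, by the same count on the reduced clause set, 0 assignments work.
Total: 3 + 0 = 3.

3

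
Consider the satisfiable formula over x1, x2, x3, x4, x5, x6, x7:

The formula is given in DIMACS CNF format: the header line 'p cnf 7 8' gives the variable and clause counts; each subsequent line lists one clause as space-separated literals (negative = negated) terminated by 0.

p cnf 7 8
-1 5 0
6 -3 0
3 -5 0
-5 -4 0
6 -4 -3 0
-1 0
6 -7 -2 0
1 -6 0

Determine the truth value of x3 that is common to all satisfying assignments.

False

Suppose x3 = True.
From the singleton clause (x6), x6 = True.
From the singleton clause (¬x1), x1 = False.
Now (x1) is unsatisfied and unit — conflict.
So every satisfying assignment has x3 = False.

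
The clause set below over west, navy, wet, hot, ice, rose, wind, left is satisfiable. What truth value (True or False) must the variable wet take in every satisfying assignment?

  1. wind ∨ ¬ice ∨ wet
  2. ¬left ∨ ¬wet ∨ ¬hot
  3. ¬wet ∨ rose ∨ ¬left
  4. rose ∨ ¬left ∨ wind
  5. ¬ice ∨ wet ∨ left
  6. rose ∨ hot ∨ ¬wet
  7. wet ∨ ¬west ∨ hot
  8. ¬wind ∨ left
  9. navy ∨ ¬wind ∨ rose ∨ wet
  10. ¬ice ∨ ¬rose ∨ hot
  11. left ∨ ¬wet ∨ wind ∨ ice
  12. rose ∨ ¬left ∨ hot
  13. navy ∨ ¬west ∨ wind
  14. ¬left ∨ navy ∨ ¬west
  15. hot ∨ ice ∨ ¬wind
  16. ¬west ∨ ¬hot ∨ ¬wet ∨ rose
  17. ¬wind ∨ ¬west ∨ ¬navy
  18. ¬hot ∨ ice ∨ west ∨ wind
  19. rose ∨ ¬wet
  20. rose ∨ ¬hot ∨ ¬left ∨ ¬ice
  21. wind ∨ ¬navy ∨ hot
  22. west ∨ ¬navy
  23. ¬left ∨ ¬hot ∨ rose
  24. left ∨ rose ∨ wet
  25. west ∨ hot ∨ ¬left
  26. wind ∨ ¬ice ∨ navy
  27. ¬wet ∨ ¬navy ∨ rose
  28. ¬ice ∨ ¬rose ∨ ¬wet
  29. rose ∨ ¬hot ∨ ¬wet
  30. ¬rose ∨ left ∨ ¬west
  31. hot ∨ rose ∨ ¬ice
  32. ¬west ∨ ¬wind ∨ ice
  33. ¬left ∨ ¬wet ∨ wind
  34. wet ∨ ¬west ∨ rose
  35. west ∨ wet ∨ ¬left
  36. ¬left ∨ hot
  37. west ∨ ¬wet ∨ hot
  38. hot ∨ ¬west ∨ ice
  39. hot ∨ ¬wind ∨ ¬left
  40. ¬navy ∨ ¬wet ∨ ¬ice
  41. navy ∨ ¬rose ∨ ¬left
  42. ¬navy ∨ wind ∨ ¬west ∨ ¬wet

Suppose wet = True.
(rose) alone gives rose = True.
(¬ice) alone gives ice = False.
Try left = False.
(¬wind) alone gives wind = False.
But (wind) is also a unit clause — contradiction.
Undo left and try left = True.
(¬hot) alone gives hot = False.
But (hot) is also a unit clause — contradiction.
Neither left = True nor left = False works.
So every satisfying assignment has wet = False.

False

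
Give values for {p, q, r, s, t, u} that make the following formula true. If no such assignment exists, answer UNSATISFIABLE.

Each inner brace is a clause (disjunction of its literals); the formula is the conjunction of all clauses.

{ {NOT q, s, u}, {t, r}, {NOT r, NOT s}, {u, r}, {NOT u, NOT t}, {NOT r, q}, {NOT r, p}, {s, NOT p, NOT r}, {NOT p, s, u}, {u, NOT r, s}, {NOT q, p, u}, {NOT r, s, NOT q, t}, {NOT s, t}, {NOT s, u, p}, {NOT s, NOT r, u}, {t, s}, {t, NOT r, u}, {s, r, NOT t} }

UNSATISFIABLE

Try t = true.
Unit clause (NOT u) forces u = false.
Unit clause (r) forces r = true.
Unit clause (NOT s) forces s = false.
Now (s) is unsatisfied and unit — conflict.
Undo t and try t = false.
Unit clause (r) forces r = true.
Unit clause (NOT s) forces s = false.
Now (s) is unsatisfied and unit — conflict.
Neither t = true nor t = false works.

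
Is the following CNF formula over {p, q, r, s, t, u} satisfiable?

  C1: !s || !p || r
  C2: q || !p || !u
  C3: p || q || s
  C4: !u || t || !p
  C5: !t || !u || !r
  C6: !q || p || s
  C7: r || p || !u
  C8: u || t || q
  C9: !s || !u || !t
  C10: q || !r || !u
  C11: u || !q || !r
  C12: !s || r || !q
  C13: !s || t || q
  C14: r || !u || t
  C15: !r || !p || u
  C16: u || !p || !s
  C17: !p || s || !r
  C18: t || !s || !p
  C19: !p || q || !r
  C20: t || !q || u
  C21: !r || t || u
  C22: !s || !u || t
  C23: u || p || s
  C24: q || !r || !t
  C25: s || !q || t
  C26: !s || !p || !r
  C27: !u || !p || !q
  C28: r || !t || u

Branch on s: set s = false.
Branch on p: set p = true.
From the singleton clause (!r), r = false.
Branch on q: set q = true.
From the singleton clause (t), t = true.
From the singleton clause (!u), u = false.
Now (u) is unsatisfied and unit — conflict.
So q must be the other value — set q = false.
From the singleton clause (!u), u = false.
From the singleton clause (t), t = true.
Now (!t) is unsatisfied and unit — conflict.
Neither q = true nor q = false works.
So p must be the other value — set p = false.
From the singleton clause (q), q = true.
Now (!q) is unsatisfied and unit — conflict.
Neither p = true nor p = false works.
So s must be the other value — set s = true.
Branch on p: set p = false.
Branch on r: set r = true.
Branch on t: set t = false.
From the singleton clause (q), q = true.
From the singleton clause (u), u = true.
Now (!u) is unsatisfied and unit — conflict.
So t must be the other value — set t = true.
From the singleton clause (!u), u = false.
From the singleton clause (!q), q = false.
Now (q) is unsatisfied and unit — conflict.
Neither t = true nor t = false works.
So r must be the other value — set r = false.
From the singleton clause (!u), u = false.
From the singleton clause (!q), q = false.
From the singleton clause (t), t = true.
Now (!t) is unsatisfied and unit — conflict.
Neither r = true nor r = false works.
So p must be the other value — set p = true.
From the singleton clause (r), r = true.
Now (!r) is unsatisfied and unit — conflict.
Neither p = true nor p = false works.
Neither s = true nor s = false works.
No assignment satisfies every clause.

No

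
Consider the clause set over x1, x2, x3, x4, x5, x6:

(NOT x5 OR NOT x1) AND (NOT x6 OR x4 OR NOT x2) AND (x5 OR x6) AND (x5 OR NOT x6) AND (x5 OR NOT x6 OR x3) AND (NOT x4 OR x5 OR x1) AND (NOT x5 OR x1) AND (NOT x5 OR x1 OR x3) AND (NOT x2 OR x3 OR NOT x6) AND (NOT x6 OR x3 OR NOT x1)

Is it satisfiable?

No

Case x5 = false:
(x6) alone gives x6 = true.
Now (NOT x6) is unsatisfied and unit — conflict.
Undo x5 and try x5 = true.
(NOT x1) alone gives x1 = false.
Now (x1) is unsatisfied and unit — conflict.
Neither x5 = true nor x5 = false works.
No assignment satisfies every clause.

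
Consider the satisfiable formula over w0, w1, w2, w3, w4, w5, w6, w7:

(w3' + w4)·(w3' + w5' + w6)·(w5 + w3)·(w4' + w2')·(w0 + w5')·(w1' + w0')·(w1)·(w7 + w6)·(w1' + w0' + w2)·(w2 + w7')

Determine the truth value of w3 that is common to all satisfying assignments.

True

Suppose w3 = 0.
Unit clause (w5) forces w5 = 1.
Unit clause (w0) forces w0 = 1.
Unit clause (w1') forces w1 = 0.
Now (w1) is unsatisfied and unit — conflict.
So every satisfying assignment has w3 = True.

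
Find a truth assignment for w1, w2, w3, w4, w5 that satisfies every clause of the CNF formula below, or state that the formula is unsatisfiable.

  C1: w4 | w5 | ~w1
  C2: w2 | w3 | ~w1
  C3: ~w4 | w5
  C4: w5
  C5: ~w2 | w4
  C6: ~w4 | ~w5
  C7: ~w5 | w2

UNSATISFIABLE

From the singleton clause (w5), w5 = 1.
From the singleton clause (~w4), w4 = 0.
From the singleton clause (~w2), w2 = 0.
Now (w2) is unsatisfied and unit — conflict.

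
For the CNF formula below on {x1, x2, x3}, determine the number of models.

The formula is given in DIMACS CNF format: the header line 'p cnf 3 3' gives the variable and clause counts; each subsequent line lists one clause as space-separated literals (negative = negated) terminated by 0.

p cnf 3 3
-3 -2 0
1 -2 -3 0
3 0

2

There are 2^3 = 8 truth assignments over (x1, x2, x3).
Check each against the 3 clauses (columns in the order x1, x2, x3):
  F F F  ✗ fails (x3)
  F F T  ✓ satisfies all
  F T F  ✗ fails (x3)
  F T T  ✗ fails (¬x3 ∨ ¬x2)
  T F F  ✗ fails (x3)
  T F T  ✓ satisfies all
  T T F  ✗ fails (x3)
  T T T  ✗ fails (¬x3 ∨ ¬x2)
2 of the 8 rows are models.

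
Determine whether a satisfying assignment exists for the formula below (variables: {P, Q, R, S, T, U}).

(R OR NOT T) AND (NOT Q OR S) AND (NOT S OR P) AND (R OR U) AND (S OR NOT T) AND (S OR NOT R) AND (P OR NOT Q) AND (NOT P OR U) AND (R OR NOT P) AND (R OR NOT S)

Yes, satisfiable

Branch on R: set R = true.
The clause (S) is unit, so S = true.
The clause (P) is unit, so P = true.
The clause (U) is unit, so U = true.
All clauses hold; Q, T can take either value.
A satisfying assignment: P: true,  Q: true,  R: true,  S: true,  T: true,  U: true.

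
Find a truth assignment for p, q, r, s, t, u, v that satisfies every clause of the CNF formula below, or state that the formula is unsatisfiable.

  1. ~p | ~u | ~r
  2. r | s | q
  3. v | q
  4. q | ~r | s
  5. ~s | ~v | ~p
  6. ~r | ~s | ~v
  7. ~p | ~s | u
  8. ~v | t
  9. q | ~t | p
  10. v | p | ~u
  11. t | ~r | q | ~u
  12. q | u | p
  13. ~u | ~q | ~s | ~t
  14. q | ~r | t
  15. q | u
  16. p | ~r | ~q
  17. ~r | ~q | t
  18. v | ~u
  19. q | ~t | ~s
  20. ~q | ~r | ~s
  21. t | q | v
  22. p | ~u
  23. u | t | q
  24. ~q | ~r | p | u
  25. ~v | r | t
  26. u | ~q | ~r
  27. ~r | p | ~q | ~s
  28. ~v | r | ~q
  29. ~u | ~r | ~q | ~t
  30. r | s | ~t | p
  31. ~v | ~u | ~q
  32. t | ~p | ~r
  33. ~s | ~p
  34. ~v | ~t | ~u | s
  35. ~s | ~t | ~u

Try v = 0.
From the singleton clause (q), q = 1.
From the singleton clause (~u), u = 0.
From the singleton clause (~r), r = 0.
Try p = 0.
Try s = 0.
From the singleton clause (~t), t = 0.
Every clause now holds.

p=0; q=1; r=0; s=0; t=0; u=0; v=0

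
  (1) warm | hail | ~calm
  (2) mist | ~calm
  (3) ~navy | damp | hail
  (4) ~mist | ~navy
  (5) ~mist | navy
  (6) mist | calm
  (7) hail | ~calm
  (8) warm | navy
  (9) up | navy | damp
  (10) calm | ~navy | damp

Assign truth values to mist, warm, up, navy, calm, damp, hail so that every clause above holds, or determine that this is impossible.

Case mist = 1:
The clause (~navy) is unit, so navy = 0.
But (navy) is also a unit clause — contradiction.
Undo mist and try mist = 0.
The clause (~calm) is unit, so calm = 0.
But (calm) is also a unit clause — contradiction.
Either choice for mist ends in contradiction.

UNSATISFIABLE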